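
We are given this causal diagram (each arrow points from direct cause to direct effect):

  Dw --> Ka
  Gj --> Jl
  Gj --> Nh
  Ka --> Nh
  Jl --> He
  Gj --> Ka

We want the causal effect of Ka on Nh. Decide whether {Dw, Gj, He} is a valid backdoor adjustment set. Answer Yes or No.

Yes

Backdoor paths from Ka to Nh (paths whose first edge points into Ka):
  P1: Ka <- Gj -> Nh
Condition 1 (no descendant of Ka in the set): holds — descendants of Ka are {Nh}; none are in {Dw, Gj, He}.
Condition 2 (every backdoor path blocked by {Dw, Gj, He}):
  P1: blocked at fork node Gj ∈ conditioning set.
{Dw, Gj, He} satisfies the backdoor criterion.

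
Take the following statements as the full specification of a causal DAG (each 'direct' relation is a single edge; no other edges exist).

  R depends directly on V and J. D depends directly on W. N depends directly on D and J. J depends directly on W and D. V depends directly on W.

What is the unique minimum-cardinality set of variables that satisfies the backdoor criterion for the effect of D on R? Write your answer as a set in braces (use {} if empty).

{W}

Variables eligible for adjustment (non-descendants of D, excluding D and R): {V, W}.
Backdoor paths from D to R:
  P1: D <- W -> V -> R
  P2: D <- W -> J -> R
The empty set is not sufficient: P1 (D <- W -> V -> R) has no collider blocking it and no conditioned non-collider, so it is open.
Try {W}:
  P1: blocked at fork node W ∈ conditioning set.
  P2: blocked at fork node W ∈ conditioning set.
{W} contains no descendant of D and blocks every backdoor path.
No other singleton works — e.g. {V} leaves P2 open — so {W} is the unique smallest valid adjustment set.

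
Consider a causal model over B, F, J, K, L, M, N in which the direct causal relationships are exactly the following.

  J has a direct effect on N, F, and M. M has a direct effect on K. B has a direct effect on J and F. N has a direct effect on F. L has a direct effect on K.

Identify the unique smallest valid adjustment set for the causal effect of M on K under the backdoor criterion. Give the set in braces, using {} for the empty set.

Variables eligible for adjustment (non-descendants of M, excluding M and K): {B, F, J, L, N}.
Backdoor paths from M to K:
  (none)
With no backdoor paths the empty set already satisfies the criterion, and it is trivially minimal.

{}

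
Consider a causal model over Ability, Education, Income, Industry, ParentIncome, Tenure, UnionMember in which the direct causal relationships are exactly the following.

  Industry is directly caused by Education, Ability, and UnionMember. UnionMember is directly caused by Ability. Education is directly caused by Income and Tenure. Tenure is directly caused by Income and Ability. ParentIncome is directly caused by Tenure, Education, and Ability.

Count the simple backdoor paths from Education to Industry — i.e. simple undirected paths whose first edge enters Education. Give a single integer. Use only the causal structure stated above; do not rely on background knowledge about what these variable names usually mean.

A backdoor path from Education to Industry is any simple undirected path whose first edge points into Education (i.e. leaves Education via a parent).
Parents of Education: {Income, Tenure}.
Enumerating:
  P1: Education <- Income -> Tenure <- Ability -> UnionMember -> Industry
  P2: Education <- Income -> Tenure <- Ability -> Industry
  P3: Education <- Income -> Tenure -> ParentIncome <- Ability -> UnionMember -> Industry
  P4: Education <- Income -> Tenure -> ParentIncome <- Ability -> Industry
  P5: Education <- Tenure <- Ability -> UnionMember -> Industry
  P6: Education <- Tenure <- Ability -> Industry
  P7: Education <- Tenure -> ParentIncome <- Ability -> UnionMember -> Industry
  P8: Education <- Tenure -> ParentIncome <- Ability -> Industry
That exhausts the simple backdoor paths. Count: 8.

8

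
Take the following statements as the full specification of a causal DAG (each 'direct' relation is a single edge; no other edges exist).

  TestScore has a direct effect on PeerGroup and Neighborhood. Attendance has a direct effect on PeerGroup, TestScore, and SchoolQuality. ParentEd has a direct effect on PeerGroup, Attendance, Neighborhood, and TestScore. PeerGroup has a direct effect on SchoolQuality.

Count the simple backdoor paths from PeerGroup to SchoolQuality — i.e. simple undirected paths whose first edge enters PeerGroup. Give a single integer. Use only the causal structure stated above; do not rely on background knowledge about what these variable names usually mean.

A backdoor path from PeerGroup to SchoolQuality is any simple undirected path whose first edge points into PeerGroup (i.e. leaves PeerGroup via a parent).
Parents of PeerGroup: {Attendance, ParentEd, TestScore}.
Enumerating:
  P1: PeerGroup <- ParentEd -> Attendance -> SchoolQuality
  P2: PeerGroup <- ParentEd -> TestScore <- Attendance -> SchoolQuality
  P3: PeerGroup <- ParentEd -> Neighborhood <- TestScore <- Attendance -> SchoolQuality
  P4: PeerGroup <- Attendance -> SchoolQuality
  P5: PeerGroup <- TestScore <- ParentEd -> Attendance -> SchoolQuality
  P6: PeerGroup <- TestScore <- Attendance -> SchoolQuality
  P7: PeerGroup <- TestScore -> Neighborhood <- ParentEd -> Attendance -> SchoolQuality
That exhausts the simple backdoor paths. Count: 7.

7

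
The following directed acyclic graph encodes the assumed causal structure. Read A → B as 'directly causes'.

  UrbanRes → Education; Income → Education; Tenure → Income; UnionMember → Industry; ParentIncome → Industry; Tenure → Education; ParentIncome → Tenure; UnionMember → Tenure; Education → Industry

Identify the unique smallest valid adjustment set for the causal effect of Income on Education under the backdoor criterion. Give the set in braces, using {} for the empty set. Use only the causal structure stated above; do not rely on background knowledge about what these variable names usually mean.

{Tenure}

Variables eligible for adjustment (non-descendants of Income, excluding Income and Education): {ParentIncome, Tenure, UnionMember, UrbanRes}.
Backdoor paths from Income to Education:
  P1: Income <- Tenure <- ParentIncome -> Industry <- Education
  P2: Income <- Tenure <- UnionMember -> Industry <- Education
  P3: Income <- Tenure -> Education
The empty set is not sufficient: P3 (Income <- Tenure -> Education) has no collider blocking it and no conditioned non-collider, so it is open.
Try {Tenure}:
  P1: blocked at chain node Tenure ∈ conditioning set.
  P2: blocked at chain node Tenure ∈ conditioning set.
  P3: blocked at fork node Tenure ∈ conditioning set.
{Tenure} contains no descendant of Income and blocks every backdoor path.
No other singleton works — e.g. {ParentIncome} leaves P3 open — so {Tenure} is the unique smallest valid adjustment set.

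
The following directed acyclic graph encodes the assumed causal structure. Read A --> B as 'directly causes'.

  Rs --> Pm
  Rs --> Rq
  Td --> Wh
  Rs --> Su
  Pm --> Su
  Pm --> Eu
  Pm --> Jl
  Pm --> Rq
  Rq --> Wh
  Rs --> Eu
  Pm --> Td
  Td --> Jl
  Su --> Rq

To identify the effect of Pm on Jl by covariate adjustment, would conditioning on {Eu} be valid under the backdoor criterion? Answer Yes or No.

No

Backdoor paths from Pm to Jl (paths whose first edge points into Pm):
  P1: Pm <- Rs -> Su -> Rq -> Wh <- Td -> Jl
  P2: Pm <- Rs -> Rq -> Wh <- Td -> Jl
Condition 1 (no descendant of Pm in the set): FAILS — Eu is a descendant of Pm.
Condition 2 (every backdoor path blocked by {Eu}):
  P1: blocked at collider Wh (neither it nor any descendant is in the conditioning set).
  P2: blocked at collider Wh (neither it nor any descendant is in the conditioning set).
{Eu} does not satisfy the backdoor criterion.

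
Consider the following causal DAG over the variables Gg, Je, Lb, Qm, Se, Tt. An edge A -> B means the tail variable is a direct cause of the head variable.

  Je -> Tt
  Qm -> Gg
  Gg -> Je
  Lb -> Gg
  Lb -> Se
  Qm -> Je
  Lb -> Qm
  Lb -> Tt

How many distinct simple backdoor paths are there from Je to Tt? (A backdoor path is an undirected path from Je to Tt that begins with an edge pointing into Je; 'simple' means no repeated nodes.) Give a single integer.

A backdoor path from Je to Tt is any simple undirected path whose first edge points into Je (i.e. leaves Je via a parent).
Parents of Je: {Gg, Qm}.
Enumerating:
  P1: Je <- Qm <- Lb -> Tt
  P2: Je <- Qm -> Gg <- Lb -> Tt
  P3: Je <- Gg <- Lb -> Tt
  P4: Je <- Gg <- Qm <- Lb -> Tt
That exhausts the simple backdoor paths. Count: 4.

4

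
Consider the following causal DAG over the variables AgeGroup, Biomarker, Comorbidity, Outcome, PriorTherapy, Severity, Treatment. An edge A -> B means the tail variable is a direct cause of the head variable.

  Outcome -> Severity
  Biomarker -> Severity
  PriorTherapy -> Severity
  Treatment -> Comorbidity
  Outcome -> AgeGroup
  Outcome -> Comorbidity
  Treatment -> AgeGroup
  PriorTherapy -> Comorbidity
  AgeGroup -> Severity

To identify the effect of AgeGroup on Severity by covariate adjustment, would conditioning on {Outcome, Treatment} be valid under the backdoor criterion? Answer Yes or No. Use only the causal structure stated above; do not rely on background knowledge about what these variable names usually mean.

Yes

Backdoor paths from AgeGroup to Severity (paths whose first edge points into AgeGroup):
  P1: AgeGroup <- Treatment -> Comorbidity <- PriorTherapy -> Severity
  P2: AgeGroup <- Treatment -> Comorbidity <- Outcome -> Severity
  P3: AgeGroup <- Outcome -> Comorbidity <- PriorTherapy -> Severity
  P4: AgeGroup <- Outcome -> Severity
Condition 1 (no descendant of AgeGroup in the set): holds — descendants of AgeGroup are {Severity}; none are in {Outcome, Treatment}.
Condition 2 (every backdoor path blocked by {Outcome, Treatment}):
  P1: blocked at fork node Treatment ∈ conditioning set.
  P2: blocked at fork node Treatment ∈ conditioning set.
  P3: blocked at fork node Outcome ∈ conditioning set.
  P4: blocked at fork node Outcome ∈ conditioning set.
{Outcome, Treatment} satisfies the backdoor criterion.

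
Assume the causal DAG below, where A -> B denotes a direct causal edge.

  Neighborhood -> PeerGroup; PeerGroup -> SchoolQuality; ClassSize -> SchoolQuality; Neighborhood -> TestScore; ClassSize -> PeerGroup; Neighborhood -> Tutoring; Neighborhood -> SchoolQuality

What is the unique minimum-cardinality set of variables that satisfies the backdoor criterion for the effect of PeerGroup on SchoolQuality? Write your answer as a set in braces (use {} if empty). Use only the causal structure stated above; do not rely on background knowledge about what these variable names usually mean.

Variables eligible for adjustment (non-descendants of PeerGroup, excluding PeerGroup and SchoolQuality): {ClassSize, Neighborhood, TestScore, Tutoring}.
Backdoor paths from PeerGroup to SchoolQuality:
  P1: PeerGroup <- Neighborhood -> SchoolQuality
  P2: PeerGroup <- ClassSize -> SchoolQuality
The empty set is not sufficient: P1 (PeerGroup <- Neighborhood -> SchoolQuality) has no collider blocking it and no conditioned non-collider, so it is open.
Try {ClassSize, Neighborhood}:
  P1: blocked at fork node Neighborhood ∈ conditioning set.
  P2: blocked at fork node ClassSize ∈ conditioning set.
{ClassSize, Neighborhood} contains no descendant of PeerGroup and blocks every backdoor path.
Every element of {ClassSize, Neighborhood} is needed (dropping ClassSize leaves P2 open; dropping Neighborhood leaves P1 open), so no proper subset is valid.
Among all size-2 subsets of the eligible variables, only {ClassSize, Neighborhood} blocks every backdoor path, so it is the unique smallest valid adjustment set.

{ClassSize, Neighborhood}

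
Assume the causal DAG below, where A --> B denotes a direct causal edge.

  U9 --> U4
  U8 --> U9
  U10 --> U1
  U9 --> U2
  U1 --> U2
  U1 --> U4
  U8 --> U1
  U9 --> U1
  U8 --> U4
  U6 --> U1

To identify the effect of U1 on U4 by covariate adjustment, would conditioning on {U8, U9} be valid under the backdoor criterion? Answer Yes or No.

Yes

Backdoor paths from U1 to U4 (paths whose first edge points into U1):
  P1: U1 <- U8 -> U9 -> U4
  P2: U1 <- U8 -> U4
  P3: U1 <- U9 <- U8 -> U4
  P4: U1 <- U9 -> U4
Condition 1 (no descendant of U1 in the set): holds — descendants of U1 are {U2, U4}; none are in {U8, U9}.
Condition 2 (every backdoor path blocked by {U8, U9}):
  P1: blocked at fork node U8 ∈ conditioning set.
  P2: blocked at fork node U8 ∈ conditioning set.
  P3: blocked at chain node U9 ∈ conditioning set.
  P4: blocked at fork node U9 ∈ conditioning set.
{U8, U9} satisfies the backdoor criterion.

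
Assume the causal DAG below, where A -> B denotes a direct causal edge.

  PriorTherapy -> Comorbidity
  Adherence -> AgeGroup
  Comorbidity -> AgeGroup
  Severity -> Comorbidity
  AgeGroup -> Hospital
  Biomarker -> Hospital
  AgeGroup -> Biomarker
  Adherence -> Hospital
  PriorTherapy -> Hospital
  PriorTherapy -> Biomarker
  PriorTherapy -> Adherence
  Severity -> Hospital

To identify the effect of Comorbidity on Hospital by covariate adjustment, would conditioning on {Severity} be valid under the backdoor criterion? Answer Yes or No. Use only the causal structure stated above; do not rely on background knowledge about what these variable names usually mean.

No

Backdoor paths from Comorbidity to Hospital (paths whose first edge points into Comorbidity):
  P1: Comorbidity <- PriorTherapy -> Adherence -> AgeGroup -> Biomarker -> Hospital
  P2: Comorbidity <- PriorTherapy -> Adherence -> AgeGroup -> Hospital
  P3: Comorbidity <- PriorTherapy -> Adherence -> Hospital
  P4: Comorbidity <- PriorTherapy -> Biomarker <- AgeGroup <- Adherence -> Hospital
  P5: Comorbidity <- PriorTherapy -> Biomarker <- AgeGroup -> Hospital
  P6: Comorbidity <- PriorTherapy -> Biomarker -> Hospital
  P7: Comorbidity <- PriorTherapy -> Hospital
  P8: Comorbidity <- Severity -> Hospital
Condition 1 (no descendant of Comorbidity in the set): holds — descendants of Comorbidity are {AgeGroup, Biomarker, Hospital}; none are in {Severity}.
Condition 2 (every backdoor path blocked by {Severity}):
  P1: open — no interior node is in the conditioning set.
  P2: open — no interior node is in the conditioning set.
  P3: open — no interior node is in the conditioning set.
  P4: blocked at collider Biomarker (neither it nor any descendant is in the conditioning set).
  P5: blocked at collider Biomarker (neither it nor any descendant is in the conditioning set).
  P6: open — no interior node is in the conditioning set.
  P7: open — no interior node is in the conditioning set.
  P8: blocked at fork node Severity ∈ conditioning set.
{Severity} does not satisfy the backdoor criterion.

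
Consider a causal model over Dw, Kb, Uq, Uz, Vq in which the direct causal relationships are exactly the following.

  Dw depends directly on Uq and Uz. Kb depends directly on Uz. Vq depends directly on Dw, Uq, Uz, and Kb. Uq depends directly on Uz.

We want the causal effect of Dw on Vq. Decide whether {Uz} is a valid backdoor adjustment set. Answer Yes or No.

Backdoor paths from Dw to Vq (paths whose first edge points into Dw):
  P1: Dw <- Uz -> Uq -> Vq
  P2: Dw <- Uz -> Kb -> Vq
  P3: Dw <- Uz -> Vq
  P4: Dw <- Uq <- Uz -> Kb -> Vq
  P5: Dw <- Uq <- Uz -> Vq
  P6: Dw <- Uq -> Vq
Condition 1 (no descendant of Dw in the set): holds — descendants of Dw are {Vq}; none are in {Uz}.
Condition 2 (every backdoor path blocked by {Uz}):
  P1: blocked at fork node Uz ∈ conditioning set.
  P2: blocked at fork node Uz ∈ conditioning set.
  P3: blocked at fork node Uz ∈ conditioning set.
  P4: blocked at fork node Uz ∈ conditioning set.
  P5: blocked at fork node Uz ∈ conditioning set.
  P6: open — no interior node is in the conditioning set.
{Uz} does not satisfy the backdoor criterion.

No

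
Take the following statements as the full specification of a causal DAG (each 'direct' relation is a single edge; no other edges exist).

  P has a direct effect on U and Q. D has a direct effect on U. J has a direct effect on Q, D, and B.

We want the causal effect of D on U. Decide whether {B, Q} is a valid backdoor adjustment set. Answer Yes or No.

No

Backdoor paths from D to U (paths whose first edge points into D):
  P1: D <- J -> Q <- P -> U
Condition 1 (no descendant of D in the set): holds — descendants of D are {U}; none are in {B, Q}.
Condition 2 (every backdoor path blocked by {B, Q}):
  P1: open — collider(s) Q are conditioned on (or have a conditioned descendant) and no non-collider on the path is in the set.
{B, Q} does not satisfy the backdoor criterion.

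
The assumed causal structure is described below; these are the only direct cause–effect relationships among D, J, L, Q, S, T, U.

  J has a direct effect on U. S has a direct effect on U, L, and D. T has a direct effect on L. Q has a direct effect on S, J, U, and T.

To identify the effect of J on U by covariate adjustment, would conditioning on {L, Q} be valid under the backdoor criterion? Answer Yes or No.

Backdoor paths from J to U (paths whose first edge points into J):
  P1: J <- Q -> S -> U
  P2: J <- Q -> T -> L <- S -> U
  P3: J <- Q -> U
Condition 1 (no descendant of J in the set): holds — descendants of J are {U}; none are in {L, Q}.
Condition 2 (every backdoor path blocked by {L, Q}):
  P1: blocked at fork node Q ∈ conditioning set.
  P2: blocked at fork node Q ∈ conditioning set.
  P3: blocked at fork node Q ∈ conditioning set.
{L, Q} satisfies the backdoor criterion.

Yes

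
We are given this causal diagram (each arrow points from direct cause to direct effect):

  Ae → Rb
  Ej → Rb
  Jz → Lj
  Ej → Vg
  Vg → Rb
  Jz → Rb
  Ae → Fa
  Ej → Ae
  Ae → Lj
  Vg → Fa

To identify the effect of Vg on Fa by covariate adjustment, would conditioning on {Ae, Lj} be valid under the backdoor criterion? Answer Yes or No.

Backdoor paths from Vg to Fa (paths whose first edge points into Vg):
  P1: Vg <- Ej -> Ae -> Fa
  P2: Vg <- Ej -> Rb <- Jz -> Lj <- Ae -> Fa
  P3: Vg <- Ej -> Rb <- Ae -> Fa
Condition 1 (no descendant of Vg in the set): holds — descendants of Vg are {Fa, Rb}; none are in {Ae, Lj}.
Condition 2 (every backdoor path blocked by {Ae, Lj}):
  P1: blocked at chain node Ae ∈ conditioning set.
  P2: blocked at collider Rb (neither it nor any descendant is in the conditioning set).
  P3: blocked at collider Rb (neither it nor any descendant is in the conditioning set).
{Ae, Lj} satisfies the backdoor criterion.

Yes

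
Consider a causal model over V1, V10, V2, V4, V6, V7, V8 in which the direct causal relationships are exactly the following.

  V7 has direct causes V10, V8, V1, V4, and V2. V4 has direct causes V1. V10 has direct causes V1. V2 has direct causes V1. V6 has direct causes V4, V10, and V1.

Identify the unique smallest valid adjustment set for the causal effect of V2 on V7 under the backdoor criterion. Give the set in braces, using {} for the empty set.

Variables eligible for adjustment (non-descendants of V2, excluding V2 and V7): {V1, V10, V4, V6, V8}.
Backdoor paths from V2 to V7:
  P1: V2 <- V1 -> V4 -> V6 <- V10 -> V7
  P2: V2 <- V1 -> V4 -> V7
  P3: V2 <- V1 -> V10 -> V6 <- V4 -> V7
  P4: V2 <- V1 -> V10 -> V7
  P5: V2 <- V1 -> V6 <- V4 -> V7
  P6: V2 <- V1 -> V6 <- V10 -> V7
  P7: V2 <- V1 -> V7
The empty set is not sufficient: P2 (V2 <- V1 -> V4 -> V7) has no collider blocking it and no conditioned non-collider, so it is open.
Try {V1}:
  P1: blocked at fork node V1 ∈ conditioning set.
  P2: blocked at fork node V1 ∈ conditioning set.
  P3: blocked at fork node V1 ∈ conditioning set.
  P4: blocked at fork node V1 ∈ conditioning set.
  P5: blocked at fork node V1 ∈ conditioning set.
  P6: blocked at fork node V1 ∈ conditioning set.
  P7: blocked at fork node V1 ∈ conditioning set.
{V1} contains no descendant of V2 and blocks every backdoor path.
No other singleton works — e.g. {V4} leaves P4 open — so {V1} is the unique smallest valid adjustment set.

{V1}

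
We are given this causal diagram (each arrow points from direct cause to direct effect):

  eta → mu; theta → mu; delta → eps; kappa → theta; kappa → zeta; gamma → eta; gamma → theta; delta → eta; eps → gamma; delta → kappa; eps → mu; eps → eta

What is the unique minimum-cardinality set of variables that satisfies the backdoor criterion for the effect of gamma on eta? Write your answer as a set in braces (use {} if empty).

Variables eligible for adjustment (non-descendants of gamma, excluding gamma and eta): {delta, eps, kappa, zeta}.
Backdoor paths from gamma to eta:
  P1: gamma <- eps <- delta -> kappa -> theta -> mu <- eta
  P2: gamma <- eps <- delta -> eta
  P3: gamma <- eps -> eta
  P4: gamma <- eps -> mu <- eta
  P5: gamma <- eps -> mu <- theta <- kappa <- delta -> eta
The empty set is not sufficient: P2 (gamma <- eps <- delta -> eta) has no collider blocking it and no conditioned non-collider, so it is open.
Try {eps}:
  P1: blocked at chain node eps ∈ conditioning set.
  P2: blocked at chain node eps ∈ conditioning set.
  P3: blocked at fork node eps ∈ conditioning set.
  P4: blocked at fork node eps ∈ conditioning set.
  P5: blocked at fork node eps ∈ conditioning set.
{eps} contains no descendant of gamma and blocks every backdoor path.
No other singleton works — e.g. {delta} leaves P3 open — so {eps} is the unique smallest valid adjustment set.

{eps}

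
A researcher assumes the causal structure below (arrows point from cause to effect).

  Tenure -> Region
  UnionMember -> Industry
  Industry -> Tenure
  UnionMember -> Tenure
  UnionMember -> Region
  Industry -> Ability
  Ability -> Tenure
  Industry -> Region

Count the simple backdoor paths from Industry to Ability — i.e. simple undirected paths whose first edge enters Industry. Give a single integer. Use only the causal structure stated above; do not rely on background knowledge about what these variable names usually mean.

2

A backdoor path from Industry to Ability is any simple undirected path whose first edge points into Industry (i.e. leaves Industry via a parent).
Parents of Industry: {UnionMember}.
Enumerating:
  P1: Industry <- UnionMember -> Tenure <- Ability
  P2: Industry <- UnionMember -> Region <- Tenure <- Ability
That exhausts the simple backdoor paths. Count: 2.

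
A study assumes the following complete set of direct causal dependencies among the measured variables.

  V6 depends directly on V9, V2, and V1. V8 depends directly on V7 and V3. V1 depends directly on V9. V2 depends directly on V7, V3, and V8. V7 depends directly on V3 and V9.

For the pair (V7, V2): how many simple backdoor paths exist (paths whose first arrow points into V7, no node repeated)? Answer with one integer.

A backdoor path from V7 to V2 is any simple undirected path whose first edge points into V7 (i.e. leaves V7 via a parent).
Parents of V7: {V3, V9}.
Enumerating:
  P1: V7 <- V3 -> V8 -> V2
  P2: V7 <- V3 -> V2
  P3: V7 <- V9 -> V1 -> V6 <- V2
  P4: V7 <- V9 -> V6 <- V2
That exhausts the simple backdoor paths. Count: 4.

4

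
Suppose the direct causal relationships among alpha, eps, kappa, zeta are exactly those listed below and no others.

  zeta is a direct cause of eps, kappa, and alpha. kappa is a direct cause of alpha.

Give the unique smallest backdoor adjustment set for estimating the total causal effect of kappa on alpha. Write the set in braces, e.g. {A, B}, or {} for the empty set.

Variables eligible for adjustment (non-descendants of kappa, excluding kappa and alpha): {eps, zeta}.
Backdoor paths from kappa to alpha:
  P1: kappa <- zeta -> alpha
The empty set is not sufficient: P1 (kappa <- zeta -> alpha) has no collider blocking it and no conditioned non-collider, so it is open.
Try {zeta}:
  P1: blocked at fork node zeta ∈ conditioning set.
{zeta} contains no descendant of kappa and blocks every backdoor path.
No other singleton works — e.g. {eps} leaves P1 open — so {zeta} is the unique smallest valid adjustment set.

{zeta}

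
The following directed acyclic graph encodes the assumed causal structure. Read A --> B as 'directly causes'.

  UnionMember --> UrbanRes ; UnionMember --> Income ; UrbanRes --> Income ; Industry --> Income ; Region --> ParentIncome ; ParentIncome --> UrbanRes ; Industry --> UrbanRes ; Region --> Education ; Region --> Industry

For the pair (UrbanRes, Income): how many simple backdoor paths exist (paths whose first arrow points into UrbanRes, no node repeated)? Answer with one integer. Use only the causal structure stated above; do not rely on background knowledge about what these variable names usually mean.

A backdoor path from UrbanRes to Income is any simple undirected path whose first edge points into UrbanRes (i.e. leaves UrbanRes via a parent).
Parents of UrbanRes: {Industry, ParentIncome, UnionMember}.
Enumerating:
  P1: UrbanRes <- ParentIncome <- Region -> Industry -> Income
  P2: UrbanRes <- Industry -> Income
  P3: UrbanRes <- UnionMember -> Income
That exhausts the simple backdoor paths. Count: 3.

3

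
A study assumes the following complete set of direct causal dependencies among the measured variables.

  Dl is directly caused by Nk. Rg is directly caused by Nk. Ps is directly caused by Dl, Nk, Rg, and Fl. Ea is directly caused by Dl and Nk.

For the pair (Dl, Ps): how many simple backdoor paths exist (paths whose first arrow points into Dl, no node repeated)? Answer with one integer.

2

A backdoor path from Dl to Ps is any simple undirected path whose first edge points into Dl (i.e. leaves Dl via a parent).
Parents of Dl: {Nk}.
Enumerating:
  P1: Dl <- Nk -> Rg -> Ps
  P2: Dl <- Nk -> Ps
That exhausts the simple backdoor paths. Count: 2.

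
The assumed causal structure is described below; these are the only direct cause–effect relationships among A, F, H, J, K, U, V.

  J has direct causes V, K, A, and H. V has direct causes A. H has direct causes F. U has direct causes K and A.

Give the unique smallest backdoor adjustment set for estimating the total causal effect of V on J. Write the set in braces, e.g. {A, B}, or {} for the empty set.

{A}

Variables eligible for adjustment (non-descendants of V, excluding V and J): {A, F, H, K, U}.
Backdoor paths from V to J:
  P1: V <- A -> U <- K -> J
  P2: V <- A -> J
The empty set is not sufficient: P2 (V <- A -> J) has no collider blocking it and no conditioned non-collider, so it is open.
Try {A}:
  P1: blocked at fork node A ∈ conditioning set.
  P2: blocked at fork node A ∈ conditioning set.
{A} contains no descendant of V and blocks every backdoor path.
No other singleton works — e.g. {K} leaves P2 open — so {A} is the unique smallest valid adjustment set.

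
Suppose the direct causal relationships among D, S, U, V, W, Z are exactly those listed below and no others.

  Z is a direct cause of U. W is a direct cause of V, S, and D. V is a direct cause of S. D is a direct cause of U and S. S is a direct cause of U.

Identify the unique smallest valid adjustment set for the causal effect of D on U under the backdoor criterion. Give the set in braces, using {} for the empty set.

Variables eligible for adjustment (non-descendants of D, excluding D and U): {V, W, Z}.
Backdoor paths from D to U:
  P1: D <- W -> V -> S -> U
  P2: D <- W -> S -> U
The empty set is not sufficient: P1 (D <- W -> V -> S -> U) has no collider blocking it and no conditioned non-collider, so it is open.
Try {W}:
  P1: blocked at fork node W ∈ conditioning set.
  P2: blocked at fork node W ∈ conditioning set.
{W} contains no descendant of D and blocks every backdoor path.
No other singleton works — e.g. {Z} leaves P1 open — so {W} is the unique smallest valid adjustment set.

{W}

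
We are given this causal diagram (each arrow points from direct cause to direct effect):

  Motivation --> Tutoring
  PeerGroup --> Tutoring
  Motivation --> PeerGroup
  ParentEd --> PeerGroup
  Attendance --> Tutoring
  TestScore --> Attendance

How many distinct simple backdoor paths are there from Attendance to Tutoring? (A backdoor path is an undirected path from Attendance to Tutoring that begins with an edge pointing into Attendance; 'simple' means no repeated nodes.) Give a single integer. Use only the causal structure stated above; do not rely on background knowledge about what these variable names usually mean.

0

A backdoor path from Attendance to Tutoring is any simple undirected path whose first edge points into Attendance (i.e. leaves Attendance via a parent).
Parents of Attendance: {TestScore}.
No simple path from any parent of Attendance reaches Tutoring without revisiting Attendance, so there are no backdoor paths.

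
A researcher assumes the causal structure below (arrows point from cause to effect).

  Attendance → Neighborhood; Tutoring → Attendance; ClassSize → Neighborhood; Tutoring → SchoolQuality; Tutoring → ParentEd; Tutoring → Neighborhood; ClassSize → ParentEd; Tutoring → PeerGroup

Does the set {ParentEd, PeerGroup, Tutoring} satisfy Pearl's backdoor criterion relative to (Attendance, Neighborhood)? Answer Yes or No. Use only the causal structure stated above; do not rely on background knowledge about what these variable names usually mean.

Backdoor paths from Attendance to Neighborhood (paths whose first edge points into Attendance):
  P1: Attendance <- Tutoring -> ParentEd <- ClassSize -> Neighborhood
  P2: Attendance <- Tutoring -> Neighborhood
Condition 1 (no descendant of Attendance in the set): holds — descendants of Attendance are {Neighborhood}; none are in {ParentEd, PeerGroup, Tutoring}.
Condition 2 (every backdoor path blocked by {ParentEd, PeerGroup, Tutoring}):
  P1: blocked at fork node Tutoring ∈ conditioning set.
  P2: blocked at fork node Tutoring ∈ conditioning set.
{ParentEd, PeerGroup, Tutoring} satisfies the backdoor criterion.

Yes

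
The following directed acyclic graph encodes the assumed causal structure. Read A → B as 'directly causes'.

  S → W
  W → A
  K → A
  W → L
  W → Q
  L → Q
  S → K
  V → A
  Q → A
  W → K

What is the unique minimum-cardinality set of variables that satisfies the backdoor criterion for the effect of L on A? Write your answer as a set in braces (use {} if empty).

Variables eligible for adjustment (non-descendants of L, excluding L and A): {K, S, V, W}.
Backdoor paths from L to A:
  P1: L <- W <- S -> K -> A
  P2: L <- W -> K -> A
  P3: L <- W -> Q -> A
  P4: L <- W -> A
The empty set is not sufficient: P1 (L <- W <- S -> K -> A) has no collider blocking it and no conditioned non-collider, so it is open.
Try {W}:
  P1: blocked at chain node W ∈ conditioning set.
  P2: blocked at fork node W ∈ conditioning set.
  P3: blocked at fork node W ∈ conditioning set.
  P4: blocked at fork node W ∈ conditioning set.
{W} contains no descendant of L and blocks every backdoor path.
No other singleton works — e.g. {S} leaves P2 open — so {W} is the unique smallest valid adjustment set.

{W}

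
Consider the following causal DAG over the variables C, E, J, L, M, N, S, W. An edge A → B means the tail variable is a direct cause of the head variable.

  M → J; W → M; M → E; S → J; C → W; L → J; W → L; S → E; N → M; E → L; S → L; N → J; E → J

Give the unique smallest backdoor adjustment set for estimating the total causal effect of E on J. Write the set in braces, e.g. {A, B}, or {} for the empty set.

Variables eligible for adjustment (non-descendants of E, excluding E and J): {C, M, N, S, W}.
Backdoor paths from E to J:
  P1: E <- S -> L <- W -> M <- N -> J
  P2: E <- S -> L <- W -> M -> J
  P3: E <- S -> L -> J
  P4: E <- S -> J
  P5: E <- M <- W -> L <- S -> J
  P6: E <- M <- W -> L -> J
  P7: E <- M <- N -> J
  P8: E <- M -> J
The empty set is not sufficient: P3 (E <- S -> L -> J) has no collider blocking it and no conditioned non-collider, so it is open.
Try {M, S}:
  P1: blocked at fork node S ∈ conditioning set.
  P2: blocked at fork node S ∈ conditioning set.
  P3: blocked at fork node S ∈ conditioning set.
  P4: blocked at fork node S ∈ conditioning set.
  P5: blocked at chain node M ∈ conditioning set.
  P6: blocked at chain node M ∈ conditioning set.
  P7: blocked at chain node M ∈ conditioning set.
  P8: blocked at fork node M ∈ conditioning set.
{M, S} contains no descendant of E and blocks every backdoor path.
Every element of {M, S} is needed (dropping M leaves P6 open; dropping S leaves P3 open), so no proper subset is valid.
Among all size-2 subsets of the eligible variables, only {M, S} blocks every backdoor path, so it is the unique smallest valid adjustment set.

{M, S}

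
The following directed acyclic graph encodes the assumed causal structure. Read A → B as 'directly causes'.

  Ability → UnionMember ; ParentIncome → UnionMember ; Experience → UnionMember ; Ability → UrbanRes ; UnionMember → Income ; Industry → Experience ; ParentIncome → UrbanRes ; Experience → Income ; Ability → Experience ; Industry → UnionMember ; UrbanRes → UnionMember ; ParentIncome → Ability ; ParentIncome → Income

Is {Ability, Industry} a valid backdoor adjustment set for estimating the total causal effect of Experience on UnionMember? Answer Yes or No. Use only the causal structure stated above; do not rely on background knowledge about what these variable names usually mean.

Backdoor paths from Experience to UnionMember (paths whose first edge points into Experience):
  P1: Experience <- Industry -> UnionMember
  P2: Experience <- Ability <- ParentIncome -> UrbanRes -> UnionMember
  P3: Experience <- Ability <- ParentIncome -> UnionMember
  P4: Experience <- Ability <- ParentIncome -> Income <- UnionMember
  P5: Experience <- Ability -> UrbanRes <- ParentIncome -> UnionMember
  P6: Experience <- Ability -> UrbanRes <- ParentIncome -> Income <- UnionMember
  P7: Experience <- Ability -> UrbanRes -> UnionMember
  P8: Experience <- Ability -> UnionMember
Condition 1 (no descendant of Experience in the set): holds — descendants of Experience are {Income, UnionMember}; none are in {Ability, Industry}.
Condition 2 (every backdoor path blocked by {Ability, Industry}):
  P1: blocked at fork node Industry ∈ conditioning set.
  P2: blocked at chain node Ability ∈ conditioning set.
  P3: blocked at chain node Ability ∈ conditioning set.
  P4: blocked at chain node Ability ∈ conditioning set.
  P5: blocked at fork node Ability ∈ conditioning set.
  P6: blocked at fork node Ability ∈ conditioning set.
  P7: blocked at fork node Ability ∈ conditioning set.
  P8: blocked at fork node Ability ∈ conditioning set.
{Ability, Industry} satisfies the backdoor criterion.

Yes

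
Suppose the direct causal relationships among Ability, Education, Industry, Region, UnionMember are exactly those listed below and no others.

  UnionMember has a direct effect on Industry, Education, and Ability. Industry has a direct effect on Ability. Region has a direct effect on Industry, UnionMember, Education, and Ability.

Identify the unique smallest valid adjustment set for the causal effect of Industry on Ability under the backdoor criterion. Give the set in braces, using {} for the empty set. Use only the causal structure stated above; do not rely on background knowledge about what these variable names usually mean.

Variables eligible for adjustment (non-descendants of Industry, excluding Industry and Ability): {Education, Region, UnionMember}.
Backdoor paths from Industry to Ability:
  P1: Industry <- Region -> UnionMember -> Ability
  P2: Industry <- Region -> Education <- UnionMember -> Ability
  P3: Industry <- Region -> Ability
  P4: Industry <- UnionMember <- Region -> Ability
  P5: Industry <- UnionMember -> Education <- Region -> Ability
  P6: Industry <- UnionMember -> Ability
The empty set is not sufficient: P1 (Industry <- Region -> UnionMember -> Ability) has no collider blocking it and no conditioned non-collider, so it is open.
Try {Region, UnionMember}:
  P1: blocked at fork node Region ∈ conditioning set.
  P2: blocked at fork node Region ∈ conditioning set.
  P3: blocked at fork node Region ∈ conditioning set.
  P4: blocked at chain node UnionMember ∈ conditioning set.
  P5: blocked at fork node UnionMember ∈ conditioning set.
  P6: blocked at fork node UnionMember ∈ conditioning set.
{Region, UnionMember} contains no descendant of Industry and blocks every backdoor path.
Every element of {Region, UnionMember} is needed (dropping Region leaves P3 open; dropping UnionMember leaves P6 open), so no proper subset is valid.
Among all size-2 subsets of the eligible variables, only {Region, UnionMember} blocks every backdoor path, so it is the unique smallest valid adjustment set.

{Region, UnionMember}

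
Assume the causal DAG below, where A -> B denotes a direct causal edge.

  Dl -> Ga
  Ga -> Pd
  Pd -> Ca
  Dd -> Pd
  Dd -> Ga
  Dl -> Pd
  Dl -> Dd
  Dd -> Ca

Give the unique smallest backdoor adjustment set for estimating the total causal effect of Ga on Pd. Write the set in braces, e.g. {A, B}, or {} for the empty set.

Variables eligible for adjustment (non-descendants of Ga, excluding Ga and Pd): {Dd, Dl}.
Backdoor paths from Ga to Pd:
  P1: Ga <- Dl -> Dd -> Pd
  P2: Ga <- Dl -> Dd -> Ca <- Pd
  P3: Ga <- Dl -> Pd
  P4: Ga <- Dd <- Dl -> Pd
  P5: Ga <- Dd -> Pd
  P6: Ga <- Dd -> Ca <- Pd
The empty set is not sufficient: P1 (Ga <- Dl -> Dd -> Pd) has no collider blocking it and no conditioned non-collider, so it is open.
Try {Dd, Dl}:
  P1: blocked at fork node Dl ∈ conditioning set.
  P2: blocked at fork node Dl ∈ conditioning set.
  P3: blocked at fork node Dl ∈ conditioning set.
  P4: blocked at chain node Dd ∈ conditioning set.
  P5: blocked at fork node Dd ∈ conditioning set.
  P6: blocked at fork node Dd ∈ conditioning set.
{Dd, Dl} contains no descendant of Ga and blocks every backdoor path.
Every element of {Dd, Dl} is needed (dropping Dd leaves P5 open; dropping Dl leaves P3 open), so no proper subset is valid.
Among all size-2 subsets of the eligible variables, only {Dd, Dl} blocks every backdoor path, so it is the unique smallest valid adjustment set.

{Dd, Dl}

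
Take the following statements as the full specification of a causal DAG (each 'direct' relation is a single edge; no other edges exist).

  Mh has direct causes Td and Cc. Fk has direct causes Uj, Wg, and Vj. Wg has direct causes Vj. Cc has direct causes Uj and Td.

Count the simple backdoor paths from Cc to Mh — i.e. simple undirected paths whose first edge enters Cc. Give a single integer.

1

A backdoor path from Cc to Mh is any simple undirected path whose first edge points into Cc (i.e. leaves Cc via a parent).
Parents of Cc: {Td, Uj}.
Enumerating:
  P1: Cc <- Td -> Mh
That exhausts the simple backdoor paths. Count: 1.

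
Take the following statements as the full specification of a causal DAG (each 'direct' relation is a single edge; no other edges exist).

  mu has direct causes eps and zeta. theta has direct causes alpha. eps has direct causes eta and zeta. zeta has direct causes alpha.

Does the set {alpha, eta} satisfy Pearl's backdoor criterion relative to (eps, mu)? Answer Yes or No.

Backdoor paths from eps to mu (paths whose first edge points into eps):
  P1: eps <- zeta -> mu
Condition 1 (no descendant of eps in the set): holds — descendants of eps are {mu}; none are in {alpha, eta}.
Condition 2 (every backdoor path blocked by {alpha, eta}):
  P1: open — no interior node is in the conditioning set.
{alpha, eta} does not satisfy the backdoor criterion.

No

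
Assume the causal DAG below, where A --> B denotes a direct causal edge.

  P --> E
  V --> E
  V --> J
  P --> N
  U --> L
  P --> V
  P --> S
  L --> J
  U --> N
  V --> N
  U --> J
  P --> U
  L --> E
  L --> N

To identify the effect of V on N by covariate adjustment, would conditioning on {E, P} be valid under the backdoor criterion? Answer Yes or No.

No

Backdoor paths from V to N (paths whose first edge points into V):
  P1: V <- P -> U -> L -> N
  P2: V <- P -> U -> J <- L -> N
  P3: V <- P -> U -> N
  P4: V <- P -> E <- L <- U -> N
  P5: V <- P -> E <- L -> J <- U -> N
  P6: V <- P -> E <- L -> N
  P7: V <- P -> N
Condition 1 (no descendant of V in the set): FAILS — E is a descendant of V.
Condition 2 (every backdoor path blocked by {E, P}):
  P1: blocked at fork node P ∈ conditioning set.
  P2: blocked at fork node P ∈ conditioning set.
  P3: blocked at fork node P ∈ conditioning set.
  P4: blocked at fork node P ∈ conditioning set.
  P5: blocked at fork node P ∈ conditioning set.
  P6: blocked at fork node P ∈ conditioning set.
  P7: blocked at fork node P ∈ conditioning set.
{E, P} does not satisfy the backdoor criterion.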